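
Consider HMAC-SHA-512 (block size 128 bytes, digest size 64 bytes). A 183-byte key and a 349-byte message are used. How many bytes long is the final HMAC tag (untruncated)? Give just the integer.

64

The tag is one SHA-512 digest: 64 bytes.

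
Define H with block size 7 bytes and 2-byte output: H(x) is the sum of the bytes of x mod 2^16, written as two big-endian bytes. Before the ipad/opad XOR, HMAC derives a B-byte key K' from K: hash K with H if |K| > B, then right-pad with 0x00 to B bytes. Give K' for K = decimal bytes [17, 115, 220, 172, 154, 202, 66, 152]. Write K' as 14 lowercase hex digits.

|K| = 8 > B = 7, so first hash the key.
H(K): sum = 17+115+220+172+154+202+66+152 = 1098 → 04 4a.
Zero-pad H(K) = 04 4a to 7 bytes: K' = 04 4a 00 00 00 00 00.

044a0000000000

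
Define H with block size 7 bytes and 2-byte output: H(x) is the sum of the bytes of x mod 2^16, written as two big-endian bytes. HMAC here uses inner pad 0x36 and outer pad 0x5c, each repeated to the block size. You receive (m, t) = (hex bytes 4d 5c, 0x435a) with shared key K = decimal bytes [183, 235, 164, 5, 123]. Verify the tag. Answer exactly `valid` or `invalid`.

Key decimal bytes [183, 235, 164, 5, 123] = b7 eb a4 05 7b is 5 bytes ≤ B = 7; zero-pad to 7 bytes: K' = b7 eb a4 05 7b 00 00.
K' ⊕ ipad = 81 dd 92 33 4d 36 36; K' ⊕ opad = eb b7 f8 59 27 5c 5c.
Inner hash: sum = 129+221+146+51+77+54+54+77+92 = 901 → 03 85.
Outer hash (recomputed tag): sum = 235+183+248+89+39+92+92+3+133 = 1114 → 04 5a.
Recomputed tag = 045a; claimed = 435a → mismatch.

invalid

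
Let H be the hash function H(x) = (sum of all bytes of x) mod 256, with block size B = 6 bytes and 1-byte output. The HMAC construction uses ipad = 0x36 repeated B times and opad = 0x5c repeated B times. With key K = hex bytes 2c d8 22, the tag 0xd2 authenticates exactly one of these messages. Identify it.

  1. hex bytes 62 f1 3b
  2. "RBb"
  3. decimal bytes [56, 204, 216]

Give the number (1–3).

Key hex bytes 2c d8 22 is 3 bytes ≤ B = 6; zero-pad to 6 bytes: K' = 2c d8 22 00 00 00.
K' ⊕ ipad = 1a ee 14 36 36 36; K' ⊕ opad = 70 84 7e 5c 5c 5c.
m1: inner = H(1a ee 14 36 36 36 62 f1 3b) = 4c; tag = H(70 84 7e 5c 5c 5c 4c) = d2 ← matches
m2: inner = H(1a ee 14 36 36 36 52 42 62) = b4; tag = H(70 84 7e 5c 5c 5c b4) = 3a
m3: inner = H(1a ee 14 36 36 36 38 cc d8) = 9a; tag = H(70 84 7e 5c 5c 5c 9a) = 20

1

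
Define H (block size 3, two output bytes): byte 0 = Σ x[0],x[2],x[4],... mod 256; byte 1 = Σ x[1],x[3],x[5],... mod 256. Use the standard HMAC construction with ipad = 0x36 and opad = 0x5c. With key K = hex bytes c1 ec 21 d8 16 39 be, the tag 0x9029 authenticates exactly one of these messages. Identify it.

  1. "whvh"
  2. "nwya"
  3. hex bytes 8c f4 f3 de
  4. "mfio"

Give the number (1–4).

Key hex bytes c1 ec 21 d8 16 39 be is 7 bytes > B = 3, so hash it first: H(key) = b6 fd, then zero-pad to 3 bytes: K' = b6 fd 00.
K' ⊕ ipad = 80 cb 36; K' ⊕ opad = ea a1 5c.
m1: inner = H(80 cb 36 77 68 76 68) = 86 b8; tag = H(ea a1 5c 86 b8) = fe27
m2: inner = H(80 cb 36 6e 77 79 61) = 8e b2; tag = H(ea a1 5c 8e b2) = f82f
m3: inner = H(80 cb 36 8c f4 f3 de) = 88 4a; tag = H(ea a1 5c 88 4a) = 9029 ← matches
m4: inner = H(80 cb 36 6d 66 69 6f) = 8b a1; tag = H(ea a1 5c 8b a1) = e72c

3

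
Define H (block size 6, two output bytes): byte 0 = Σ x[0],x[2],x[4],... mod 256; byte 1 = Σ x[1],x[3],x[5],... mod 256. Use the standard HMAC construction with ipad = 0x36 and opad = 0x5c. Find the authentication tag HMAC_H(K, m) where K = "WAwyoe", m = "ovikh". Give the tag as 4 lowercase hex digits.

Key "WAwyoe" = 57 41 77 79 6f 65 is exactly B = 6 bytes: K' = 57 41 77 79 6f 65.
K' ⊕ ipad = 61 77 41 4f 59 53.  K' ⊕ opad = 0b 1d 2b 25 33 39.
Inner input = (K'⊕ipad) ∥ m = 61 77 41 4f 59 53 ∥ 6f 76 69 6b 68.
Inner hash: even-index sum = 571 mod 256 = 59; odd-index sum = 506 mod 256 = 250 → 3b fa.
Outer input = (K'⊕opad) ∥ inner = 0b 1d 2b 25 33 39 ∥ 3b fa.
Outer hash (tag): even-index sum = 164 mod 256 = 164; odd-index sum = 373 mod 256 = 117 → a4 75.

a475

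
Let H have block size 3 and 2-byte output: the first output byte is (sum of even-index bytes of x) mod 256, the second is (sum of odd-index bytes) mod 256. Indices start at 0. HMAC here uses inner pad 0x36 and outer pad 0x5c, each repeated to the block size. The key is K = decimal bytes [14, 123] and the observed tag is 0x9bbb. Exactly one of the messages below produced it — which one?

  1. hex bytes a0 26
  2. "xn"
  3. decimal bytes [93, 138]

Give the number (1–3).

Key decimal bytes [14, 123] = 0e 7b is 2 bytes ≤ B = 3; zero-pad to 3 bytes: K' = 0e 7b 00.
K' ⊕ ipad = 38 4d 36; K' ⊕ opad = 52 27 5c.
m1: inner = H(38 4d 36 a0 26) = 94 ed; tag = H(52 27 5c 94 ed) = 9bbb ← matches
m2: inner = H(38 4d 36 78 6e) = dc c5; tag = H(52 27 5c dc c5) = 7303
m3: inner = H(38 4d 36 5d 8a) = f8 aa; tag = H(52 27 5c f8 aa) = 581f

1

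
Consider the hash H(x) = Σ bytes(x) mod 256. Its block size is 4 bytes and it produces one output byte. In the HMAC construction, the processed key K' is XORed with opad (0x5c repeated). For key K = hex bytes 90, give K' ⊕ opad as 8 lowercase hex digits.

Key hex bytes 90 is 1 byte ≤ B = 4; zero-pad to 4 bytes: K' = 90 00 00 00.
XOR each byte with 0x5c: 90⊕5c=cc, 00⊕5c=5c, 00⊕5c=5c, 00⊕5c=5c.

cc5c5c5c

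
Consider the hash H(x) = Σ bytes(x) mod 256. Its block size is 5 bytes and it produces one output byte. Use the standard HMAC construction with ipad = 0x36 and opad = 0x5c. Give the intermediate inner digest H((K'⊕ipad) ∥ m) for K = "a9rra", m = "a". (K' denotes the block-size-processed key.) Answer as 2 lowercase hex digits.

a6

Key "a9rra" = 61 39 72 72 61 is exactly B = 5 bytes: K' = 61 39 72 72 61.
K' ⊕ ipad = 57 0f 44 44 57.
Inner input = 57 0f 44 44 57 ∥ 61.
Inner hash: sum = 87+15+68+68+87+97 = 422; mod 256 = 166 → a6.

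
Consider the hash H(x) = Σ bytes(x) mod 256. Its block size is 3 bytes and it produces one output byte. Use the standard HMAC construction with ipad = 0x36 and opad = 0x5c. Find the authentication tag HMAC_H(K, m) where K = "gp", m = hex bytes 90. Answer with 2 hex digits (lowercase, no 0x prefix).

20

Key "gp" = 67 70 is 2 bytes ≤ B = 3; zero-pad to 3 bytes: K' = 67 70 00.
K' ⊕ ipad = 51 46 36.  K' ⊕ opad = 3b 2c 5c.
Inner input = (K'⊕ipad) ∥ m = 51 46 36 ∥ 90.
Inner hash: sum = 81+70+54+144 = 349; mod 256 = 93 → 5d.
Outer input = (K'⊕opad) ∥ inner = 3b 2c 5c ∥ 5d.
Outer hash (tag): sum = 59+44+92+93 = 288; mod 256 = 32 → 20.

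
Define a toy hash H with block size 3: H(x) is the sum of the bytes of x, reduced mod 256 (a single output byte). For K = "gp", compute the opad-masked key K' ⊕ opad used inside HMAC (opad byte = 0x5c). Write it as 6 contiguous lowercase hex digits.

Key "gp" = 67 70 is 2 bytes ≤ B = 3; zero-pad to 3 bytes: K' = 67 70 00.
XOR each byte with 0x5c: 67⊕5c=3b, 70⊕5c=2c, 00⊕5c=5c.

3b2c5c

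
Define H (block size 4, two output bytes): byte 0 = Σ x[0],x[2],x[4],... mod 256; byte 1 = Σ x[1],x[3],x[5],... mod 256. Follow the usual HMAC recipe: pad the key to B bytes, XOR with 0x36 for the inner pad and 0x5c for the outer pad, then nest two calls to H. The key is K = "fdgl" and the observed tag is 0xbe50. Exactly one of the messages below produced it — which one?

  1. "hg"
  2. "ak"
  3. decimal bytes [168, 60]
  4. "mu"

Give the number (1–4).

3

Key "fdgl" = 66 64 67 6c is exactly B = 4 bytes: K' = 66 64 67 6c.
K' ⊕ ipad = 50 52 51 5a; K' ⊕ opad = 3a 38 3b 30.
m1: inner = H(50 52 51 5a 68 67) = 09 13; tag = H(3a 38 3b 30 09 13) = 7e7b
m2: inner = H(50 52 51 5a 61 6b) = 02 17; tag = H(3a 38 3b 30 02 17) = 777f
m3: inner = H(50 52 51 5a a8 3c) = 49 e8; tag = H(3a 38 3b 30 49 e8) = be50 ← matches
m4: inner = H(50 52 51 5a 6d 75) = 0e 21; tag = H(3a 38 3b 30 0e 21) = 8389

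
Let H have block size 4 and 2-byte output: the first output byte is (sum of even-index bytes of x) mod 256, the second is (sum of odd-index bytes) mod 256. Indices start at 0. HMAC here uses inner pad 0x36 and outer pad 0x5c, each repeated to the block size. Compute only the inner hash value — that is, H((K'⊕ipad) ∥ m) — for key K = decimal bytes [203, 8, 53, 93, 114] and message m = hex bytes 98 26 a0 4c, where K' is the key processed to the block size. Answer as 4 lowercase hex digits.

b2fb

Key decimal bytes [203, 8, 53, 93, 114] = cb 08 35 5d 72 is 5 bytes > B = 4, so hash it first: H(key) = 72 65, then zero-pad to 4 bytes: K' = 72 65 00 00.
K' ⊕ ipad = 44 53 36 36.
Inner input = 44 53 36 36 ∥ 98 26 a0 4c.
Inner hash: even-index sum = 434 mod 256 = 178; odd-index sum = 251 mod 256 = 251 → b2 fb.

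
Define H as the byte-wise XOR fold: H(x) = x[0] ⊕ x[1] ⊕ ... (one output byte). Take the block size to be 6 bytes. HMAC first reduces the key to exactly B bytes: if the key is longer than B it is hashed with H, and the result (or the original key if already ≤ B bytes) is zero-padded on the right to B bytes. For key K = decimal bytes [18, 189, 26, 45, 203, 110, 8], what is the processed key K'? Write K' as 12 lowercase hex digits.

350000000000

|K| = 7 > B = 6, so first hash the key.
H(K): XOR 12⊕bd⊕1a⊕2d⊕cb⊕6e⊕08 = 35.
Zero-pad H(K) = 35 to 6 bytes: K' = 35 00 00 00 00 00.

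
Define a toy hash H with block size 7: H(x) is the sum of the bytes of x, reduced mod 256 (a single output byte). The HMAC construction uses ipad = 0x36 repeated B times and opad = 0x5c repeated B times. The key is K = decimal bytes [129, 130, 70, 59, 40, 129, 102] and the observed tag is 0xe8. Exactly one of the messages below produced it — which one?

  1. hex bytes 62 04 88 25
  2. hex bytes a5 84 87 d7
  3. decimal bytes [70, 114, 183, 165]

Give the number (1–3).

3

Key decimal bytes [129, 130, 70, 59, 40, 129, 102] = 81 82 46 3b 28 81 66 is exactly B = 7 bytes: K' = 81 82 46 3b 28 81 66.
K' ⊕ ipad = b7 b4 70 0d 1e b7 50; K' ⊕ opad = dd de 1a 67 74 dd 3a.
m1: inner = H(b7 b4 70 0d 1e b7 50 62 04 88 25) = 20; tag = H(dd de 1a 67 74 dd 3a 20) = e7
m2: inner = H(b7 b4 70 0d 1e b7 50 a5 84 87 d7) = 94; tag = H(dd de 1a 67 74 dd 3a 94) = 5b
m3: inner = H(b7 b4 70 0d 1e b7 50 46 72 b7 a5) = 21; tag = H(dd de 1a 67 74 dd 3a 21) = e8 ← matches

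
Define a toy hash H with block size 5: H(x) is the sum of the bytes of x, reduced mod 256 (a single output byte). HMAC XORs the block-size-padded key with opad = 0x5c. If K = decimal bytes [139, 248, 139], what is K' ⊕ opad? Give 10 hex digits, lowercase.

Key decimal bytes [139, 248, 139] = 8b f8 8b is 3 bytes ≤ B = 5; zero-pad to 5 bytes: K' = 8b f8 8b 00 00.
XOR each byte with 0x5c: 8b⊕5c=d7, f8⊕5c=a4, 8b⊕5c=d7, 00⊕5c=5c, 00⊕5c=5c.

d7a4d75c5c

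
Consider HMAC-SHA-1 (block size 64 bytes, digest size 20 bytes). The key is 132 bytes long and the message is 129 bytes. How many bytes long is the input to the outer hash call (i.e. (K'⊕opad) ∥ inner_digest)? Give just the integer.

84

Key is 132 > 64 bytes, so it is hashed to 20 bytes then zero-padded to 64: |K'| = 64.
Outer input = (K'⊕opad) ∥ H(inner) → 64 + 20 = 84 bytes.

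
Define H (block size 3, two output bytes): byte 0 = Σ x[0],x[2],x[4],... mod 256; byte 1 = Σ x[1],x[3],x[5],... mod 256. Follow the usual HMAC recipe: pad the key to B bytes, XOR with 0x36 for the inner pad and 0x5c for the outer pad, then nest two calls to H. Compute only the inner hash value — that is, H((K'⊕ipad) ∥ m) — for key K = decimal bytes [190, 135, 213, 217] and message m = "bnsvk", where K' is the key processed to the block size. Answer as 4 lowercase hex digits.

Key decimal bytes [190, 135, 213, 217] = be 87 d5 d9 is 4 bytes > B = 3, so hash it first: H(key) = 93 60, then zero-pad to 3 bytes: K' = 93 60 00.
K' ⊕ ipad = a5 56 36.
Inner input = a5 56 36 ∥ 62 6e 73 76 6b.
Inner hash: even-index sum = 447 mod 256 = 191; odd-index sum = 406 mod 256 = 150 → bf 96.

bf96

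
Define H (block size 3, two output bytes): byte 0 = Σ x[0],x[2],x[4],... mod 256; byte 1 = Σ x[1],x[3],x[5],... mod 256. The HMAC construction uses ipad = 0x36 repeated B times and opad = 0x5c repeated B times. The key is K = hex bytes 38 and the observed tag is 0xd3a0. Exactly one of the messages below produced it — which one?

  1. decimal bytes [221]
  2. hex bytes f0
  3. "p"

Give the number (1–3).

Key hex bytes 38 is 1 byte ≤ B = 3; zero-pad to 3 bytes: K' = 38 00 00.
K' ⊕ ipad = 0e 36 36; K' ⊕ opad = 64 5c 5c.
m1: inner = H(0e 36 36 dd) = 44 13; tag = H(64 5c 5c 44 13) = d3a0 ← matches
m2: inner = H(0e 36 36 f0) = 44 26; tag = H(64 5c 5c 44 26) = e6a0
m3: inner = H(0e 36 36 70) = 44 a6; tag = H(64 5c 5c 44 a6) = 66a0

1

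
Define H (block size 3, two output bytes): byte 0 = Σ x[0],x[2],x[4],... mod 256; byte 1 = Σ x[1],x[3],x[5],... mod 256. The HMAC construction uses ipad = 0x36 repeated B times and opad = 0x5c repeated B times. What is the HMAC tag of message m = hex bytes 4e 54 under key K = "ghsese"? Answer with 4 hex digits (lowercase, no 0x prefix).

Key "ghsese" = 67 68 73 65 73 65 is 6 bytes > B = 3, so hash it first: H(key) = 4d 32, then zero-pad to 3 bytes: K' = 4d 32 00.
K' ⊕ ipad = 7b 04 36.  K' ⊕ opad = 11 6e 5c.
Inner input = (K'⊕ipad) ∥ m = 7b 04 36 ∥ 4e 54.
Inner hash: even-index sum = 261 mod 256 = 5; odd-index sum = 82 mod 256 = 82 → 05 52.
Outer input = (K'⊕opad) ∥ inner = 11 6e 5c ∥ 05 52.
Outer hash (tag): even-index sum = 191 mod 256 = 191; odd-index sum = 115 mod 256 = 115 → bf 73.

bf73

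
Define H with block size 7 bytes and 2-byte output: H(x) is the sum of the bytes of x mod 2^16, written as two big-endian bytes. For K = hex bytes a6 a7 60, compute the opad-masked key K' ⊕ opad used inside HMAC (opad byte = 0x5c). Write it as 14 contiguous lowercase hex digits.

fafb3c5c5c5c5c

Key hex bytes a6 a7 60 is 3 bytes ≤ B = 7; zero-pad to 7 bytes: K' = a6 a7 60 00 00 00 00.
XOR each byte with 0x5c: a6⊕5c=fa, a7⊕5c=fb, 60⊕5c=3c, 00⊕5c=5c, 00⊕5c=5c, 00⊕5c=5c, 00⊕5c=5c.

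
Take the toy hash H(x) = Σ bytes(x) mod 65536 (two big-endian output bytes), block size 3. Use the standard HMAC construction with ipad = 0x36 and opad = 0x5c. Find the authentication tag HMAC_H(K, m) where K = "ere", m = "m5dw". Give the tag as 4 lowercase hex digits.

Key "ere" = 65 72 65 is exactly B = 3 bytes: K' = 65 72 65.
K' ⊕ ipad = 53 44 53.  K' ⊕ opad = 39 2e 39.
Inner input = (K'⊕ipad) ∥ m = 53 44 53 ∥ 6d 35 64 77.
Inner hash: sum = 83+68+83+109+53+100+119 = 615 → 02 67.
Outer input = (K'⊕opad) ∥ inner = 39 2e 39 ∥ 02 67.
Outer hash (tag): sum = 57+46+57+2+103 = 265 → 01 09.

0109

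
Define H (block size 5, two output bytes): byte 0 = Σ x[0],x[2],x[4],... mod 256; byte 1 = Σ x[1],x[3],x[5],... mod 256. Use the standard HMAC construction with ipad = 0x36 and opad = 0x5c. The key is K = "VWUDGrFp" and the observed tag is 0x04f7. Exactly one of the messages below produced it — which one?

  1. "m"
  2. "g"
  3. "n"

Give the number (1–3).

2

Key "VWUDGrFp" = 56 57 55 44 47 72 46 70 is 8 bytes > B = 5, so hash it first: H(key) = 38 7d, then zero-pad to 5 bytes: K' = 38 7d 00 00 00.
K' ⊕ ipad = 0e 4b 36 36 36; K' ⊕ opad = 64 21 5c 5c 5c.
m1: inner = H(0e 4b 36 36 36 6d) = 7a ee; tag = H(64 21 5c 5c 5c 7a ee) = 0af7
m2: inner = H(0e 4b 36 36 36 67) = 7a e8; tag = H(64 21 5c 5c 5c 7a e8) = 04f7 ← matches
m3: inner = H(0e 4b 36 36 36 6e) = 7a ef; tag = H(64 21 5c 5c 5c 7a ef) = 0bf7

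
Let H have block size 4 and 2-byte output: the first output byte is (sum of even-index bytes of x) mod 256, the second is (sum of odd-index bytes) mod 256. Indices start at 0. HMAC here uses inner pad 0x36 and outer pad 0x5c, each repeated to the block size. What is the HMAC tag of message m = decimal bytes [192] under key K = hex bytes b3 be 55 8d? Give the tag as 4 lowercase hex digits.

a0f6

Key hex bytes b3 be 55 8d is exactly B = 4 bytes: K' = b3 be 55 8d.
K' ⊕ ipad = 85 88 63 bb.  K' ⊕ opad = ef e2 09 d1.
Inner input = (K'⊕ipad) ∥ m = 85 88 63 bb ∥ c0.
Inner hash: even-index sum = 424 mod 256 = 168; odd-index sum = 323 mod 256 = 67 → a8 43.
Outer input = (K'⊕opad) ∥ inner = ef e2 09 d1 ∥ a8 43.
Outer hash (tag): even-index sum = 416 mod 256 = 160; odd-index sum = 502 mod 256 = 246 → a0 f6.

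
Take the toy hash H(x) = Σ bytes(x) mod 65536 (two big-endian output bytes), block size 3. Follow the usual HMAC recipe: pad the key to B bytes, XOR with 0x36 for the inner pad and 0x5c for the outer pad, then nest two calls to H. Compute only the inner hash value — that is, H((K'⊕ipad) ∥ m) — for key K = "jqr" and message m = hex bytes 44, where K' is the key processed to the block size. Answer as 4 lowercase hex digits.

Key "jqr" = 6a 71 72 is exactly B = 3 bytes: K' = 6a 71 72.
K' ⊕ ipad = 5c 47 44.
Inner input = 5c 47 44 ∥ 44.
Inner hash: sum = 92+71+68+68 = 299 → 01 2b.

012b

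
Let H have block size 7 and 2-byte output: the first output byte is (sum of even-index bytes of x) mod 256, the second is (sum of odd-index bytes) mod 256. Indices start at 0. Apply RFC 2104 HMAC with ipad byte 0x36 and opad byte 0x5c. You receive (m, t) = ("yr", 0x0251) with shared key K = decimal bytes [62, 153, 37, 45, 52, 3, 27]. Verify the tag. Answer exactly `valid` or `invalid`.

Key decimal bytes [62, 153, 37, 45, 52, 3, 27] = 3e 99 25 2d 34 03 1b is exactly B = 7 bytes: K' = 3e 99 25 2d 34 03 1b.
K' ⊕ ipad = 08 af 13 1b 02 35 2d; K' ⊕ opad = 62 c5 79 71 68 5f 47.
Inner hash: even-index sum = 188 mod 256 = 188; odd-index sum = 376 mod 256 = 120 → bc 78.
Outer hash (recomputed tag): even-index sum = 514 mod 256 = 2; odd-index sum = 593 mod 256 = 81 → 02 51.
Recomputed tag = 0251; claimed = 0251 → match.

valid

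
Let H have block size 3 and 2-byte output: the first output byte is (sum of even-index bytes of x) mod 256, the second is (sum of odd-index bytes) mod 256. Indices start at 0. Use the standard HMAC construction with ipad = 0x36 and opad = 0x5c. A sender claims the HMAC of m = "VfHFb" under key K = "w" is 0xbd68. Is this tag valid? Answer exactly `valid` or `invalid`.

Key "w" = 77 is 1 byte ≤ B = 3; zero-pad to 3 bytes: K' = 77 00 00.
K' ⊕ ipad = 41 36 36; K' ⊕ opad = 2b 5c 5c.
Inner hash: even-index sum = 291 mod 256 = 35; odd-index sum = 310 mod 256 = 54 → 23 36.
Outer hash (recomputed tag): even-index sum = 189 mod 256 = 189; odd-index sum = 127 mod 256 = 127 → bd 7f.
Recomputed tag = bd7f; claimed = bd68 → mismatch.

invalid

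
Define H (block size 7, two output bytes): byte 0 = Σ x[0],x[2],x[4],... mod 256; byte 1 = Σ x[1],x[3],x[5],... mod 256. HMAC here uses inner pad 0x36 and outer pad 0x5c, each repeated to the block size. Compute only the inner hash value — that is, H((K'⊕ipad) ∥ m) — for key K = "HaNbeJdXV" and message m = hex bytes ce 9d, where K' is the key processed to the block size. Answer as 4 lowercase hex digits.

c28d

Key "HaNbeJdXV" = 48 61 4e 62 65 4a 64 58 56 is 9 bytes > B = 7, so hash it first: H(key) = b5 65, then zero-pad to 7 bytes: K' = b5 65 00 00 00 00 00.
K' ⊕ ipad = 83 53 36 36 36 36 36.
Inner input = 83 53 36 36 36 36 36 ∥ ce 9d.
Inner hash: even-index sum = 450 mod 256 = 194; odd-index sum = 397 mod 256 = 141 → c2 8d.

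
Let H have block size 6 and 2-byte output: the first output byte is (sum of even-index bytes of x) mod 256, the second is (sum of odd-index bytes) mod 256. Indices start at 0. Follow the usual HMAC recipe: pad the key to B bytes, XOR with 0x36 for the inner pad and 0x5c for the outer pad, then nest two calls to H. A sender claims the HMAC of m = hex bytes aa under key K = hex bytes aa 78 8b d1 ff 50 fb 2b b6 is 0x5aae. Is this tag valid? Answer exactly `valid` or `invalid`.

Key hex bytes aa 78 8b d1 ff 50 fb 2b b6 is 9 bytes > B = 6, so hash it first: H(key) = e5 c4, then zero-pad to 6 bytes: K' = e5 c4 00 00 00 00.
K' ⊕ ipad = d3 f2 36 36 36 36; K' ⊕ opad = b9 98 5c 5c 5c 5c.
Inner hash: even-index sum = 489 mod 256 = 233; odd-index sum = 350 mod 256 = 94 → e9 5e.
Outer hash (recomputed tag): even-index sum = 602 mod 256 = 90; odd-index sum = 430 mod 256 = 174 → 5a ae.
Recomputed tag = 5aae; claimed = 5aae → match.

valid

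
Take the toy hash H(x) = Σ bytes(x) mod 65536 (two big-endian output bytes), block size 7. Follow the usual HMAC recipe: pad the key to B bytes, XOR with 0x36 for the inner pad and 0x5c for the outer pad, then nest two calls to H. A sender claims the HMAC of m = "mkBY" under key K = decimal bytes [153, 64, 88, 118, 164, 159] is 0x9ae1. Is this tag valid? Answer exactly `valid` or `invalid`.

Key decimal bytes [153, 64, 88, 118, 164, 159] = 99 40 58 76 a4 9f is 6 bytes ≤ B = 7; zero-pad to 7 bytes: K' = 99 40 58 76 a4 9f 00.
K' ⊕ ipad = af 76 6e 40 92 a9 36; K' ⊕ opad = c5 1c 04 2a f8 c3 5c.
Inner hash: sum = 175+118+110+64+146+169+54+109+107+66+89 = 1207 → 04 b7.
Outer hash (recomputed tag): sum = 197+28+4+42+248+195+92+4+183 = 993 → 03 e1.
Recomputed tag = 03e1; claimed = 9ae1 → mismatch.

invalid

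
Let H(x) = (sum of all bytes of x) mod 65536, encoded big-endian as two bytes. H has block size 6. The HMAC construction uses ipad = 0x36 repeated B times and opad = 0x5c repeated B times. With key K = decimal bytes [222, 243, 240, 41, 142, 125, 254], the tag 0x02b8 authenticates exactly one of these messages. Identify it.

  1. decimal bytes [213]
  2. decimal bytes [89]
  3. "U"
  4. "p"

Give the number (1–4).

4

Key decimal bytes [222, 243, 240, 41, 142, 125, 254] = de f3 f0 29 8e 7d fe is 7 bytes > B = 6, so hash it first: H(key) = 04 f3, then zero-pad to 6 bytes: K' = 04 f3 00 00 00 00.
K' ⊕ ipad = 32 c5 36 36 36 36; K' ⊕ opad = 58 af 5c 5c 5c 5c.
m1: inner = H(32 c5 36 36 36 36 d5) = 02 a4; tag = H(58 af 5c 5c 5c 5c 02 a4) = 031d
m2: inner = H(32 c5 36 36 36 36 59) = 02 28; tag = H(58 af 5c 5c 5c 5c 02 28) = 02a1
m3: inner = H(32 c5 36 36 36 36 55) = 02 24; tag = H(58 af 5c 5c 5c 5c 02 24) = 029d
m4: inner = H(32 c5 36 36 36 36 70) = 02 3f; tag = H(58 af 5c 5c 5c 5c 02 3f) = 02b8 ← matches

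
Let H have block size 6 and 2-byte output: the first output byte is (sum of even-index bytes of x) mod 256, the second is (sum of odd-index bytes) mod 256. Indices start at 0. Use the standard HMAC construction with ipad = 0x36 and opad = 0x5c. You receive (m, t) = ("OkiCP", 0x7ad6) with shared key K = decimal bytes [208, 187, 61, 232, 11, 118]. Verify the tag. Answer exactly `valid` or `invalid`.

invalid

Key decimal bytes [208, 187, 61, 232, 11, 118] = d0 bb 3d e8 0b 76 is exactly B = 6 bytes: K' = d0 bb 3d e8 0b 76.
K' ⊕ ipad = e6 8d 0b de 3d 40; K' ⊕ opad = 8c e7 61 b4 57 2a.
Inner hash: even-index sum = 566 mod 256 = 54; odd-index sum = 601 mod 256 = 89 → 36 59.
Outer hash (recomputed tag): even-index sum = 378 mod 256 = 122; odd-index sum = 542 mod 256 = 30 → 7a 1e.
Recomputed tag = 7a1e; claimed = 7ad6 → mismatch.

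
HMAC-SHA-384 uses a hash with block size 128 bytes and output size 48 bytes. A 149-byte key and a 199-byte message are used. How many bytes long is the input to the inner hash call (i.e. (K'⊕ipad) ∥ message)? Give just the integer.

327

Key is 149 > 128 bytes, so it is hashed to 48 bytes then zero-padded to 128: |K'| = 128.
Inner input = (K'⊕ipad) ∥ m → 128 + 199 = 327 bytes.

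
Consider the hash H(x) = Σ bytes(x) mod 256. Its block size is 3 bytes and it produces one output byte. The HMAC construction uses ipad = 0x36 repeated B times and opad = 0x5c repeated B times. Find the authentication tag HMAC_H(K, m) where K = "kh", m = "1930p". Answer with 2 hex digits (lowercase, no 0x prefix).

f5

Key "kh" = 6b 68 is 2 bytes ≤ B = 3; zero-pad to 3 bytes: K' = 6b 68 00.
K' ⊕ ipad = 5d 5e 36.  K' ⊕ opad = 37 34 5c.
Inner input = (K'⊕ipad) ∥ m = 5d 5e 36 ∥ 31 39 33 30 70.
Inner hash: sum = 93+94+54+49+57+51+48+112 = 558; mod 256 = 46 → 2e.
Outer input = (K'⊕opad) ∥ inner = 37 34 5c ∥ 2e.
Outer hash (tag): sum = 55+52+92+46 = 245 → f5.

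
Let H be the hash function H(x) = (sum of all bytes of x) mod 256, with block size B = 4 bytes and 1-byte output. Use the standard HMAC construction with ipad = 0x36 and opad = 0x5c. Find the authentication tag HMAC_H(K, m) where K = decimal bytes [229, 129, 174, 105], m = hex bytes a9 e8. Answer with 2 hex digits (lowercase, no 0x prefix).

Key decimal bytes [229, 129, 174, 105] = e5 81 ae 69 is exactly B = 4 bytes: K' = e5 81 ae 69.
K' ⊕ ipad = d3 b7 98 5f.  K' ⊕ opad = b9 dd f2 35.
Inner input = (K'⊕ipad) ∥ m = d3 b7 98 5f ∥ a9 e8.
Inner hash: sum = 211+183+152+95+169+232 = 1042; mod 256 = 18 → 12.
Outer input = (K'⊕opad) ∥ inner = b9 dd f2 35 ∥ 12.
Outer hash (tag): sum = 185+221+242+53+18 = 719; mod 256 = 207 → cf.

cf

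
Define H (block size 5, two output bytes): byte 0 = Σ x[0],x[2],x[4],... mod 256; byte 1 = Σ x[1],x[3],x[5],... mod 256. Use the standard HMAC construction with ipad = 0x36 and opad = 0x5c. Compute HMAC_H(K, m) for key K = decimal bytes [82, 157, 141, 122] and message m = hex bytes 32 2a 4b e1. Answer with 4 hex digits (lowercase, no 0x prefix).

af47

Key decimal bytes [82, 157, 141, 122] = 52 9d 8d 7a is 4 bytes ≤ B = 5; zero-pad to 5 bytes: K' = 52 9d 8d 7a 00.
K' ⊕ ipad = 64 ab bb 4c 36.  K' ⊕ opad = 0e c1 d1 26 5c.
Inner input = (K'⊕ipad) ∥ m = 64 ab bb 4c 36 ∥ 32 2a 4b e1.
Inner hash: even-index sum = 608 mod 256 = 96; odd-index sum = 372 mod 256 = 116 → 60 74.
Outer input = (K'⊕opad) ∥ inner = 0e c1 d1 26 5c ∥ 60 74.
Outer hash (tag): even-index sum = 431 mod 256 = 175; odd-index sum = 327 mod 256 = 71 → af 47.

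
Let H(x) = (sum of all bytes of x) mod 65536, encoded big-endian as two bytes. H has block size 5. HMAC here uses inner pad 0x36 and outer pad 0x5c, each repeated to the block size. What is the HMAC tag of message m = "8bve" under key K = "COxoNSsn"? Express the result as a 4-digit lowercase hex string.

Key "COxoNSsn" = 43 4f 78 6f 4e 53 73 6e is 8 bytes > B = 5, so hash it first: H(key) = 02 fb, then zero-pad to 5 bytes: K' = 02 fb 00 00 00.
K' ⊕ ipad = 34 cd 36 36 36.  K' ⊕ opad = 5e a7 5c 5c 5c.
Inner input = (K'⊕ipad) ∥ m = 34 cd 36 36 36 ∥ 38 62 76 65.
Inner hash: sum = 52+205+54+54+54+56+98+118+101 = 792 → 03 18.
Outer input = (K'⊕opad) ∥ inner = 5e a7 5c 5c 5c ∥ 03 18.
Outer hash (tag): sum = 94+167+92+92+92+3+24 = 564 → 02 34.

0234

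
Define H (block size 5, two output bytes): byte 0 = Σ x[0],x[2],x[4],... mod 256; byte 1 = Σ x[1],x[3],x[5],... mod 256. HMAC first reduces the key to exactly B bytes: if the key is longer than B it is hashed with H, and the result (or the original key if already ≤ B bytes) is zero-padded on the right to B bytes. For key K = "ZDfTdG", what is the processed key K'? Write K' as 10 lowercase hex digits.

|K| = 6 > B = 5, so first hash the key.
H(K): even-index sum = 292 mod 256 = 36; odd-index sum = 223 mod 256 = 223 → 24 df.
Zero-pad H(K) = 24 df to 5 bytes: K' = 24 df 00 00 00.

24df000000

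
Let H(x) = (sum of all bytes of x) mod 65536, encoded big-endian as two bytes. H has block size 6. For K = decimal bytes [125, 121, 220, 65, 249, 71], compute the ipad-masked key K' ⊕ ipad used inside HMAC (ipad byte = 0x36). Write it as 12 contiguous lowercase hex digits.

4b4fea77cf71

Key decimal bytes [125, 121, 220, 65, 249, 71] = 7d 79 dc 41 f9 47 is exactly B = 6 bytes: K' = 7d 79 dc 41 f9 47.
XOR each byte with 0x36: 7d⊕36=4b, 79⊕36=4f, dc⊕36=ea, 41⊕36=77, f9⊕36=cf, 47⊕36=71.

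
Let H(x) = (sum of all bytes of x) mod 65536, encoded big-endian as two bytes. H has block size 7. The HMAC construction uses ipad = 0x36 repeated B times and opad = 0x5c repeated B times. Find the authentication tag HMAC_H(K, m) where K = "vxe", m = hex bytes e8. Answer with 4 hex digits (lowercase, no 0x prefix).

Key "vxe" = 76 78 65 is 3 bytes ≤ B = 7; zero-pad to 7 bytes: K' = 76 78 65 00 00 00 00.
K' ⊕ ipad = 40 4e 53 36 36 36 36.  K' ⊕ opad = 2a 24 39 5c 5c 5c 5c.
Inner input = (K'⊕ipad) ∥ m = 40 4e 53 36 36 36 36 ∥ e8.
Inner hash: sum = 64+78+83+54+54+54+54+232 = 673 → 02 a1.
Outer input = (K'⊕opad) ∥ inner = 2a 24 39 5c 5c 5c 5c ∥ 02 a1.
Outer hash (tag): sum = 42+36+57+92+92+92+92+2+161 = 666 → 02 9a.

029a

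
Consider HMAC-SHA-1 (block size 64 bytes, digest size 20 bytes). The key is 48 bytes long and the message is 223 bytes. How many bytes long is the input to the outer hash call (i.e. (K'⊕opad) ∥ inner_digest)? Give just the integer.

84

Key is 48 ≤ 64 bytes, zero-padded: |K'| = 64.
Outer input = (K'⊕opad) ∥ H(inner) → 64 + 20 = 84 bytes.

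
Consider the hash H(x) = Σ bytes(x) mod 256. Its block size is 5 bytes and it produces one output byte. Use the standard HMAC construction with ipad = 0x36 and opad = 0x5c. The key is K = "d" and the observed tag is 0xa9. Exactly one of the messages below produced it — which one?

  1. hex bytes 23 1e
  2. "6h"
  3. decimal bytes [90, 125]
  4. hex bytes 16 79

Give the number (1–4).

3

Key "d" = 64 is 1 byte ≤ B = 5; zero-pad to 5 bytes: K' = 64 00 00 00 00.
K' ⊕ ipad = 52 36 36 36 36; K' ⊕ opad = 38 5c 5c 5c 5c.
m1: inner = H(52 36 36 36 36 23 1e) = 6b; tag = H(38 5c 5c 5c 5c 6b) = 13
m2: inner = H(52 36 36 36 36 36 68) = c8; tag = H(38 5c 5c 5c 5c c8) = 70
m3: inner = H(52 36 36 36 36 5a 7d) = 01; tag = H(38 5c 5c 5c 5c 01) = a9 ← matches
m4: inner = H(52 36 36 36 36 16 79) = b9; tag = H(38 5c 5c 5c 5c b9) = 61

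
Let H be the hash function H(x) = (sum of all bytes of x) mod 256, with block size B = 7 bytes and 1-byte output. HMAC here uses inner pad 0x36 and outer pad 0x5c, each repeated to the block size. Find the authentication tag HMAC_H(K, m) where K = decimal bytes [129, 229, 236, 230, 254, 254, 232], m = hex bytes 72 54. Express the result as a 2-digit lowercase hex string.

60

Key decimal bytes [129, 229, 236, 230, 254, 254, 232] = 81 e5 ec e6 fe fe e8 is exactly B = 7 bytes: K' = 81 e5 ec e6 fe fe e8.
K' ⊕ ipad = b7 d3 da d0 c8 c8 de.  K' ⊕ opad = dd b9 b0 ba a2 a2 b4.
Inner input = (K'⊕ipad) ∥ m = b7 d3 da d0 c8 c8 de ∥ 72 54.
Inner hash: sum = 183+211+218+208+200+200+222+114+84 = 1640; mod 256 = 104 → 68.
Outer input = (K'⊕opad) ∥ inner = dd b9 b0 ba a2 a2 b4 ∥ 68.
Outer hash (tag): sum = 221+185+176+186+162+162+180+104 = 1376; mod 256 = 96 → 60.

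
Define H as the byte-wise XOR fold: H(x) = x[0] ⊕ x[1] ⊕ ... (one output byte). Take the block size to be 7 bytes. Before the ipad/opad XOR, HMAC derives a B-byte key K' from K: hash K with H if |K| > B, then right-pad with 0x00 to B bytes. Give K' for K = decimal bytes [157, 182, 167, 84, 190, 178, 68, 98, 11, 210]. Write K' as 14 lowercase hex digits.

2b000000000000

|K| = 10 > B = 7, so first hash the key.
H(K): XOR 9d⊕b6⊕a7⊕54⊕be⊕b2⊕44⊕62⊕0b⊕d2 = 2b.
Zero-pad H(K) = 2b to 7 bytes: K' = 2b 00 00 00 00 00 00.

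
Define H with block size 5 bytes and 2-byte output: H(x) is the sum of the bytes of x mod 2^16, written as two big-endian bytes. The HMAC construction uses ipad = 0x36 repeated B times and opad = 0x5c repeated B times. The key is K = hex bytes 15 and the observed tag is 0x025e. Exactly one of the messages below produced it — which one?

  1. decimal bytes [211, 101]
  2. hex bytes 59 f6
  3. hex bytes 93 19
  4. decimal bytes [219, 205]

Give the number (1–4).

4

Key hex bytes 15 is 1 byte ≤ B = 5; zero-pad to 5 bytes: K' = 15 00 00 00 00.
K' ⊕ ipad = 23 36 36 36 36; K' ⊕ opad = 49 5c 5c 5c 5c.
m1: inner = H(23 36 36 36 36 d3 65) = 02 33; tag = H(49 5c 5c 5c 5c 02 33) = 01ee
m2: inner = H(23 36 36 36 36 59 f6) = 02 4a; tag = H(49 5c 5c 5c 5c 02 4a) = 0205
m3: inner = H(23 36 36 36 36 93 19) = 01 a7; tag = H(49 5c 5c 5c 5c 01 a7) = 0261
m4: inner = H(23 36 36 36 36 db cd) = 02 a3; tag = H(49 5c 5c 5c 5c 02 a3) = 025e ← matches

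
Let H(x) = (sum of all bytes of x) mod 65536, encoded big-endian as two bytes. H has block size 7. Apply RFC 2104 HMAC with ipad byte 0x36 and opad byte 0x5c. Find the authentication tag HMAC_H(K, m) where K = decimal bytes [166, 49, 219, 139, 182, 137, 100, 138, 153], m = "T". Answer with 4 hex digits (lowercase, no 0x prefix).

Key decimal bytes [166, 49, 219, 139, 182, 137, 100, 138, 153] = a6 31 db 8b b6 89 64 8a 99 is 9 bytes > B = 7, so hash it first: H(key) = 05 03, then zero-pad to 7 bytes: K' = 05 03 00 00 00 00 00.
K' ⊕ ipad = 33 35 36 36 36 36 36.  K' ⊕ opad = 59 5f 5c 5c 5c 5c 5c.
Inner input = (K'⊕ipad) ∥ m = 33 35 36 36 36 36 36 ∥ 54.
Inner hash: sum = 51+53+54+54+54+54+54+84 = 458 → 01 ca.
Outer input = (K'⊕opad) ∥ inner = 59 5f 5c 5c 5c 5c 5c ∥ 01 ca.
Outer hash (tag): sum = 89+95+92+92+92+92+92+1+202 = 847 → 03 4f.

034f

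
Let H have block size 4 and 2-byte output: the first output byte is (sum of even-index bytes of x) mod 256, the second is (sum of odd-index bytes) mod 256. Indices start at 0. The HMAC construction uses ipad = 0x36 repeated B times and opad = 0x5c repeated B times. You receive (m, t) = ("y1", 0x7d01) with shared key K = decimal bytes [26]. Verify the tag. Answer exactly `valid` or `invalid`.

Key decimal bytes [26] = 1a is 1 byte ≤ B = 4; zero-pad to 4 bytes: K' = 1a 00 00 00.
K' ⊕ ipad = 2c 36 36 36; K' ⊕ opad = 46 5c 5c 5c.
Inner hash: even-index sum = 219 mod 256 = 219; odd-index sum = 157 mod 256 = 157 → db 9d.
Outer hash (recomputed tag): even-index sum = 381 mod 256 = 125; odd-index sum = 341 mod 256 = 85 → 7d 55.
Recomputed tag = 7d55; claimed = 7d01 → mismatch.

invalid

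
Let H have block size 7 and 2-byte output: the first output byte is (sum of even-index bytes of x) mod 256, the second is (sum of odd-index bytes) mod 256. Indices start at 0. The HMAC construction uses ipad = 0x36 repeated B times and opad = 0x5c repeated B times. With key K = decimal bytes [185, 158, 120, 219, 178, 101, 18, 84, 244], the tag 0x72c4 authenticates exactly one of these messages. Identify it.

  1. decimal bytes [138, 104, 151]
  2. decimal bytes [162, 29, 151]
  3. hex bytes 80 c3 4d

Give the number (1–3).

Key decimal bytes [185, 158, 120, 219, 178, 101, 18, 84, 244] = b9 9e 78 db b2 65 12 54 f4 is 9 bytes > B = 7, so hash it first: H(key) = e9 32, then zero-pad to 7 bytes: K' = e9 32 00 00 00 00 00.
K' ⊕ ipad = df 04 36 36 36 36 36; K' ⊕ opad = b5 6e 5c 5c 5c 5c 5c.
m1: inner = H(df 04 36 36 36 36 36 8a 68 97) = e9 91; tag = H(b5 6e 5c 5c 5c 5c 5c e9 91) = 5a0f
m2: inner = H(df 04 36 36 36 36 36 a2 1d 97) = 9e a9; tag = H(b5 6e 5c 5c 5c 5c 5c 9e a9) = 72c4 ← matches
m3: inner = H(df 04 36 36 36 36 36 80 c3 4d) = 44 3d; tag = H(b5 6e 5c 5c 5c 5c 5c 44 3d) = 066a

2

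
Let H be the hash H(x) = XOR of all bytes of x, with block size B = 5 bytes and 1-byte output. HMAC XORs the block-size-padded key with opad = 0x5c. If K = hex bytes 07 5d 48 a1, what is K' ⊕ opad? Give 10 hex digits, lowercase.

Key hex bytes 07 5d 48 a1 is 4 bytes ≤ B = 5; zero-pad to 5 bytes: K' = 07 5d 48 a1 00.
XOR each byte with 0x5c: 07⊕5c=5b, 5d⊕5c=01, 48⊕5c=14, a1⊕5c=fd, 00⊕5c=5c.

5b0114fd5c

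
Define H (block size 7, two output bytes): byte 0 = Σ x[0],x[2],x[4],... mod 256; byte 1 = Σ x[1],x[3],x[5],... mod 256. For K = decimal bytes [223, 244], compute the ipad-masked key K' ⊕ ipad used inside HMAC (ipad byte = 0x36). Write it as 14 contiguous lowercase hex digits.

Key decimal bytes [223, 244] = df f4 is 2 bytes ≤ B = 7; zero-pad to 7 bytes: K' = df f4 00 00 00 00 00.
XOR each byte with 0x36: df⊕36=e9, f4⊕36=c2, 00⊕36=36, 00⊕36=36, 00⊕36=36, 00⊕36=36, 00⊕36=36.

e9c23636363636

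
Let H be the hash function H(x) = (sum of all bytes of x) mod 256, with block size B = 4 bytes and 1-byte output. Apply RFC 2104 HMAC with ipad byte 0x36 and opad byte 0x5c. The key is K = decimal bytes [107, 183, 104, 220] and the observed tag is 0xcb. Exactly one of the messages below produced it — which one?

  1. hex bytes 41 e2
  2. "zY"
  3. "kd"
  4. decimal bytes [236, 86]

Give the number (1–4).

Key decimal bytes [107, 183, 104, 220] = 6b b7 68 dc is exactly B = 4 bytes: K' = 6b b7 68 dc.
K' ⊕ ipad = 5d 81 5e ea; K' ⊕ opad = 37 eb 34 80.
m1: inner = H(5d 81 5e ea 41 e2) = 49; tag = H(37 eb 34 80 49) = 1f
m2: inner = H(5d 81 5e ea 7a 59) = f9; tag = H(37 eb 34 80 f9) = cf
m3: inner = H(5d 81 5e ea 6b 64) = f5; tag = H(37 eb 34 80 f5) = cb ← matches
m4: inner = H(5d 81 5e ea ec 56) = 68; tag = H(37 eb 34 80 68) = 3e

3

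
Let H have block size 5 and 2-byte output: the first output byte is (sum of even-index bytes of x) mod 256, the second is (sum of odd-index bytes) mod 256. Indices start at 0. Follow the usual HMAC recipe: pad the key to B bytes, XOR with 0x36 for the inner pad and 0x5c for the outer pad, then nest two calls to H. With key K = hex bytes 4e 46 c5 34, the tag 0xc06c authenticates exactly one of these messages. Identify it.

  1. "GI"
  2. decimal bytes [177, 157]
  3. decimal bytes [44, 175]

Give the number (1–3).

Key hex bytes 4e 46 c5 34 is 4 bytes ≤ B = 5; zero-pad to 5 bytes: K' = 4e 46 c5 34 00.
K' ⊕ ipad = 78 70 f3 02 36; K' ⊕ opad = 12 1a 99 68 5c.
m1: inner = H(78 70 f3 02 36 47 49) = ea b9; tag = H(12 1a 99 68 5c ea b9) = c06c ← matches
m2: inner = H(78 70 f3 02 36 b1 9d) = 3e 23; tag = H(12 1a 99 68 5c 3e 23) = 2ac0
m3: inner = H(78 70 f3 02 36 2c af) = 50 9e; tag = H(12 1a 99 68 5c 50 9e) = a5d2

1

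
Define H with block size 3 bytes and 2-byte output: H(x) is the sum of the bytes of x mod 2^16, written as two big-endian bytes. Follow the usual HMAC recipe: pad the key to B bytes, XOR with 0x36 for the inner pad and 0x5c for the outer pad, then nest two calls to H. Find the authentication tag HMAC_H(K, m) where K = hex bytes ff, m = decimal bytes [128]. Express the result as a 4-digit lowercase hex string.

Key hex bytes ff is 1 byte ≤ B = 3; zero-pad to 3 bytes: K' = ff 00 00.
K' ⊕ ipad = c9 36 36.  K' ⊕ opad = a3 5c 5c.
Inner input = (K'⊕ipad) ∥ m = c9 36 36 ∥ 80.
Inner hash: sum = 201+54+54+128 = 437 → 01 b5.
Outer input = (K'⊕opad) ∥ inner = a3 5c 5c ∥ 01 b5.
Outer hash (tag): sum = 163+92+92+1+181 = 529 → 02 11.

0211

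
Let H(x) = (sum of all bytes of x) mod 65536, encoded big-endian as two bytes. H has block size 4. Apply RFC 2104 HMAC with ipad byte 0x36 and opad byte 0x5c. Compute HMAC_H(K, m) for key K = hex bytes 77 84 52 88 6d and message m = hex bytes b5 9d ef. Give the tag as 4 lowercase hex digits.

018c

Key hex bytes 77 84 52 88 6d is 5 bytes > B = 4, so hash it first: H(key) = 02 42, then zero-pad to 4 bytes: K' = 02 42 00 00.
K' ⊕ ipad = 34 74 36 36.  K' ⊕ opad = 5e 1e 5c 5c.
Inner input = (K'⊕ipad) ∥ m = 34 74 36 36 ∥ b5 9d ef.
Inner hash: sum = 52+116+54+54+181+157+239 = 853 → 03 55.
Outer input = (K'⊕opad) ∥ inner = 5e 1e 5c 5c ∥ 03 55.
Outer hash (tag): sum = 94+30+92+92+3+85 = 396 → 01 8c.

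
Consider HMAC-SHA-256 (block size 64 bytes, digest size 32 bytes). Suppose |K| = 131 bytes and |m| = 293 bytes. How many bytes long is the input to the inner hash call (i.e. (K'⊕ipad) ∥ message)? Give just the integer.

Key is 131 > 64 bytes, so it is hashed to 32 bytes then zero-padded to 64: |K'| = 64.
Inner input = (K'⊕ipad) ∥ m → 64 + 293 = 357 bytes.

357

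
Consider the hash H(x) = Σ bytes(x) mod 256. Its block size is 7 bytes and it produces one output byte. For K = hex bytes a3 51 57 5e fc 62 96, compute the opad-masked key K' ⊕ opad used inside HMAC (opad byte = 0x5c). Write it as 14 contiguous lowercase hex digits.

ff0d0b02a03eca

Key hex bytes a3 51 57 5e fc 62 96 is exactly B = 7 bytes: K' = a3 51 57 5e fc 62 96.
XOR each byte with 0x5c: a3⊕5c=ff, 51⊕5c=0d, 57⊕5c=0b, 5e⊕5c=02, fc⊕5c=a0, 62⊕5c=3e, 96⊕5c=ca.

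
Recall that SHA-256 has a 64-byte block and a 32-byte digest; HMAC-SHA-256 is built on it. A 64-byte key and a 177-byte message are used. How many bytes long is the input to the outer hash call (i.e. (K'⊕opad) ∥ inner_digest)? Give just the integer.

96

Key is 64 ≤ 64 bytes, zero-padded: |K'| = 64.
Outer input = (K'⊕opad) ∥ H(inner) → 64 + 32 = 96 bytes.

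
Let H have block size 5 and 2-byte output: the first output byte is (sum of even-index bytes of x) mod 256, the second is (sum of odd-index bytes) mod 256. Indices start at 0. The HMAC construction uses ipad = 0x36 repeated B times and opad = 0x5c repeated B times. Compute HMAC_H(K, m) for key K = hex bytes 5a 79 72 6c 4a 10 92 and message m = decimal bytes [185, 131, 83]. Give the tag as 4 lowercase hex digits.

b192

Key hex bytes 5a 79 72 6c 4a 10 92 is 7 bytes > B = 5, so hash it first: H(key) = a8 f5, then zero-pad to 5 bytes: K' = a8 f5 00 00 00.
K' ⊕ ipad = 9e c3 36 36 36.  K' ⊕ opad = f4 a9 5c 5c 5c.
Inner input = (K'⊕ipad) ∥ m = 9e c3 36 36 36 ∥ b9 83 53.
Inner hash: even-index sum = 397 mod 256 = 141; odd-index sum = 517 mod 256 = 5 → 8d 05.
Outer input = (K'⊕opad) ∥ inner = f4 a9 5c 5c 5c ∥ 8d 05.
Outer hash (tag): even-index sum = 433 mod 256 = 177; odd-index sum = 402 mod 256 = 146 → b1 92.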